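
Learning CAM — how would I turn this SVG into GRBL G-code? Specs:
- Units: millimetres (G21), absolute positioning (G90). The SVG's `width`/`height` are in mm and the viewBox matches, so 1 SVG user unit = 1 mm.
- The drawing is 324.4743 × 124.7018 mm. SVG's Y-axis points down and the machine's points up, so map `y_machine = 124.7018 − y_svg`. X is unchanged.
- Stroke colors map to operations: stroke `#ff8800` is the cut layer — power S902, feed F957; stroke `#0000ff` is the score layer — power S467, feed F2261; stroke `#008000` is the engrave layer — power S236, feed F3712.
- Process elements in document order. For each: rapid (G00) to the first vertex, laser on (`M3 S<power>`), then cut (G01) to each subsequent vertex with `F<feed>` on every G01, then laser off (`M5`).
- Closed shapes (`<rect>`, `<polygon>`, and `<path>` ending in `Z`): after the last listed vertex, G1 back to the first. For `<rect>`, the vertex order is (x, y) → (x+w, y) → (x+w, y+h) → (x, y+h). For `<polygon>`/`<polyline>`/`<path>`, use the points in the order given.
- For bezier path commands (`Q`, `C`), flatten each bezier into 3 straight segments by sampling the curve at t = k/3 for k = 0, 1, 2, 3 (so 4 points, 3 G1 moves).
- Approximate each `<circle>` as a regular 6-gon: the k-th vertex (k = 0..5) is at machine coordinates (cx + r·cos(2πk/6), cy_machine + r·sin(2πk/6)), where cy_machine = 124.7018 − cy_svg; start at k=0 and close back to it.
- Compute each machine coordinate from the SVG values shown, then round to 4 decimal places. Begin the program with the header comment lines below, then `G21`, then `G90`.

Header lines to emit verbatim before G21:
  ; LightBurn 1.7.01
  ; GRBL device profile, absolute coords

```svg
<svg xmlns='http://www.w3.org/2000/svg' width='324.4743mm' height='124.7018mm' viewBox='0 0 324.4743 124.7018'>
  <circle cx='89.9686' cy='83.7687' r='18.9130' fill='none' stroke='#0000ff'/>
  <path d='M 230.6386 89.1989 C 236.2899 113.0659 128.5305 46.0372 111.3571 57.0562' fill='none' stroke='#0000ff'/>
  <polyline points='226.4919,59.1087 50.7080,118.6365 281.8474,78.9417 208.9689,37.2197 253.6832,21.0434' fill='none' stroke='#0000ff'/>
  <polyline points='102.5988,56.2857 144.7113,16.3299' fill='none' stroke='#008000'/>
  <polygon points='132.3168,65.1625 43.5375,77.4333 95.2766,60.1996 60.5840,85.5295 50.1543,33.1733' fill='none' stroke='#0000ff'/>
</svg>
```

viewBox `0 0 324.4743 124.7018` with mm width/height → 1 unit = 1 mm. Flip: y_m = 124.7018 − y_svg.

**Shape 1** — `<circle>` circle, stroke `#0000ff` → score (S467, F2261). Machine vertices: (108.8816,40.9331) → (99.4251,57.3122) → (80.5121,57.3122) → (71.0556,40.9331) → (80.5121,24.5540) → (99.4251,24.5540) → (108.8816,40.9331). Closed: final G1 returns to the first vertex.

**Shape 2** — `<path>` cubic bezier, stroke `#0000ff` → score (S467, F2261). Control points (SVG): P0=(230.6386,89.1989), P1=(236.2899,113.0659), P2=(128.5305,46.0372), P3=(111.3571,57.0562); sampled at t=k/3. Machine vertices: (230.6386,35.5029) → (206.0418,35.6773) → (151.1704,58.9059) → (111.3571,67.6456). Open path.

**Shape 3** — `<polyline>` open polyline, stroke `#0000ff` → score (S467, F2261). Machine vertices: (226.4919,65.5931) → (50.7080,6.0653) → (281.8474,45.7601) → (208.9689,87.4821) → (253.6832,103.6584). Open path.

**Shape 4** — `<polyline>` line segment, stroke `#008000` → engrave (S236, F3712). Machine vertices: (102.5988,68.4161) → (144.7113,108.3719). Open path.

**Shape 5** — `<polygon>` closed polygon, stroke `#0000ff` → score (S467, F2261). Machine vertices: (132.3168,59.5393) → (43.5375,47.2685) → (95.2766,64.5022) → (60.5840,39.1723) → (50.1543,91.5285) → (132.3168,59.5393). Closed: final G1 returns to the first vertex.

; LightBurn 1.7.01
; GRBL device profile, absolute coords
G21
G90
G00 X108.8816 Y40.9331
M3 S467
G01 X99.4251 Y57.3122 F2261
G01 X80.5121 Y57.3122 F2261
G01 X71.0556 Y40.9331 F2261
G01 X80.5121 Y24.5540 F2261
G01 X99.4251 Y24.5540 F2261
G01 X108.8816 Y40.9331 F2261
M5
G00 X230.6386 Y35.5029
M3 S467
G01 X206.0418 Y35.6773 F2261
G01 X151.1704 Y58.9059 F2261
G01 X111.3571 Y67.6456 F2261
M5
G00 X226.4919 Y65.5931
M3 S467
G01 X50.7080 Y6.0653 F2261
G01 X281.8474 Y45.7601 F2261
G01 X208.9689 Y87.4821 F2261
G01 X253.6832 Y103.6584 F2261
M5
G00 X102.5988 Y68.4161
M3 S236
G01 X144.7113 Y108.3719 F3712
M5
G00 X132.3168 Y59.5393
M3 S467
G01 X43.5375 Y47.2685 F2261
G01 X95.2766 Y64.5022 F2261
G01 X60.5840 Y39.1723 F2261
G01 X50.1543 Y91.5285 F2261
G01 X132.3168 Y59.5393 F2261
M5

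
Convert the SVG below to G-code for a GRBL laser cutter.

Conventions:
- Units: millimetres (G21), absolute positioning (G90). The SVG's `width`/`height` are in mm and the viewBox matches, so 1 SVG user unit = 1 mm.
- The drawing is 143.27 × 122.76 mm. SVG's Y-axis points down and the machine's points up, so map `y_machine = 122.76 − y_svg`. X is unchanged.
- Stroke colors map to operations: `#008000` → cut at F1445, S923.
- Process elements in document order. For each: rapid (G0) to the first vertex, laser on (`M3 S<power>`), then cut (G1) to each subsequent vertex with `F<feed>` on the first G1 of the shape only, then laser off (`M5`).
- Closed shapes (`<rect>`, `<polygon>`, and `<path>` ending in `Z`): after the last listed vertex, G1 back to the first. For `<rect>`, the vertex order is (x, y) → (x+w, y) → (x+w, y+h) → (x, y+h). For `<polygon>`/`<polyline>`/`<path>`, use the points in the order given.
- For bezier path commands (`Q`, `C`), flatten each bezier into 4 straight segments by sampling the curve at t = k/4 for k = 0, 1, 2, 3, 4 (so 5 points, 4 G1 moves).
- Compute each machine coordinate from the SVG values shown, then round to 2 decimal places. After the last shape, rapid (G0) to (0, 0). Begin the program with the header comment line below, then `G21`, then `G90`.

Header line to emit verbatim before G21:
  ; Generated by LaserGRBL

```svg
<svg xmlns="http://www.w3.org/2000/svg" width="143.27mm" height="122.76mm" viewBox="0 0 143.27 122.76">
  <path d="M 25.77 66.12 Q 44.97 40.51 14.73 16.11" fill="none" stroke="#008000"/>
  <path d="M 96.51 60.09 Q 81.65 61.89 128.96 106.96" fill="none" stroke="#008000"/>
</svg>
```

1 u = 1 mm; y_m = 122.76 − y.

[1] `<path>` quadratic bezier, #008000→cut S923 F1445: (25.77,56.64) → (32.28,69.37) → (32.61,81.95) → (26.76,94.37) → (14.73,106.65)

[2] `<path>` quadratic bezier, #008000→cut S923 F1445: (96.51,62.67) → (92.97,59.07) → (97.19,50.05) → (109.19,35.63) → (128.96,15.80)

; Generated by LaserGRBL
G21
G90
G0 X25.77 Y56.64
M3 S923
G1 X32.28 Y69.37 F1445
G1 X32.61 Y81.95
G1 X26.76 Y94.37
G1 X14.73 Y106.65
M5
G0 X96.51 Y62.67
M3 S923
G1 X92.97 Y59.07 F1445
G1 X97.19 Y50.05
G1 X109.19 Y35.63
G1 X128.96 Y15.80
M5
G0 X0.00 Y0.00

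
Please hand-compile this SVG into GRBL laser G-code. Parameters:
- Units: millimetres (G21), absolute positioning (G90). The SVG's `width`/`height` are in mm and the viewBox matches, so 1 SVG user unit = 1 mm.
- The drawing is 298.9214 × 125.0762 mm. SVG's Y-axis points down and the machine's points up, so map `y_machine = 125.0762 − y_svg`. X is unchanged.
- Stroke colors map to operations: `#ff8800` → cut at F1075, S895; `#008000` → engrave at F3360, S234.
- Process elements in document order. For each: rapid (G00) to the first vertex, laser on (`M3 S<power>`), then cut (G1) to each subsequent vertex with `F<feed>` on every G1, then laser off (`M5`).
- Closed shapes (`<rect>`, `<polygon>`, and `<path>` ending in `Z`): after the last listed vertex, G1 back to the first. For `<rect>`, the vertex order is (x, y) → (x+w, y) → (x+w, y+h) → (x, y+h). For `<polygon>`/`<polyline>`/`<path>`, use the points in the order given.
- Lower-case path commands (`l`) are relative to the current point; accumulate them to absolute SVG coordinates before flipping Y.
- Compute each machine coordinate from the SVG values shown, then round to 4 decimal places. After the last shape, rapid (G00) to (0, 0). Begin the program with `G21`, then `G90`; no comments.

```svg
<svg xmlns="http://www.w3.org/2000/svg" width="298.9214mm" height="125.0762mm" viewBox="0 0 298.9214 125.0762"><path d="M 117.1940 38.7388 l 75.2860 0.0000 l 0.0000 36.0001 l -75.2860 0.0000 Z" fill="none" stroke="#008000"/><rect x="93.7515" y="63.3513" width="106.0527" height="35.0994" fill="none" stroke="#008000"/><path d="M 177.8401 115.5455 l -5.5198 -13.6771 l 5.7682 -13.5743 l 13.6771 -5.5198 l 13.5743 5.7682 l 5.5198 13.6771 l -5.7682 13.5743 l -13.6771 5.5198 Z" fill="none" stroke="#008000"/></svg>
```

viewBox `0 0 298.9214 125.0762` with mm width/height → 1 unit = 1 mm. Flip: y_m = 125.0762 − y_svg.

**Shape 1** — `<path>` rectangle, stroke `#008000` → engrave (S234, F3360). Machine vertices: (117.1940,86.3374) → (192.4800,86.3374) → (192.4800,50.3373) → (117.1940,50.3373) → (117.1940,86.3374). Closed: final G1 returns to the first vertex.

**Shape 2** — `<rect>` rectangle, stroke `#008000` → engrave (S234, F3360). Machine vertices: (93.7515,61.7249) → (199.8042,61.7249) → (199.8042,26.6255) → (93.7515,26.6255) → (93.7515,61.7249). Closed: final G1 returns to the first vertex.

**Shape 3** — `<path>` regular polygon, stroke `#008000` → engrave (S234, F3360). Machine vertices: (177.8401,9.5307) → (172.3203,23.2078) → (178.0885,36.7821) → (191.7656,42.3019) → (205.3399,36.5337) → (210.8597,22.8566) → (205.0915,9.2823) → (191.4144,3.7625) → (177.8401,9.5307). Closed: final G1 returns to the first vertex.

G21
G90
G00 X117.1940 Y86.3374
M3 S234
G1 X192.4800 Y86.3374 F3360
G1 X192.4800 Y50.3373 F3360
G1 X117.1940 Y50.3373 F3360
G1 X117.1940 Y86.3374 F3360
M5
G00 X93.7515 Y61.7249
M3 S234
G1 X199.8042 Y61.7249 F3360
G1 X199.8042 Y26.6255 F3360
G1 X93.7515 Y26.6255 F3360
G1 X93.7515 Y61.7249 F3360
M5
G00 X177.8401 Y9.5307
M3 S234
G1 X172.3203 Y23.2078 F3360
G1 X178.0885 Y36.7821 F3360
G1 X191.7656 Y42.3019 F3360
G1 X205.3399 Y36.5337 F3360
G1 X210.8597 Y22.8566 F3360
G1 X205.0915 Y9.2823 F3360
G1 X191.4144 Y3.7625 F3360
G1 X177.8401 Y9.5307 F3360
M5
G00 X0.0000 Y0.0000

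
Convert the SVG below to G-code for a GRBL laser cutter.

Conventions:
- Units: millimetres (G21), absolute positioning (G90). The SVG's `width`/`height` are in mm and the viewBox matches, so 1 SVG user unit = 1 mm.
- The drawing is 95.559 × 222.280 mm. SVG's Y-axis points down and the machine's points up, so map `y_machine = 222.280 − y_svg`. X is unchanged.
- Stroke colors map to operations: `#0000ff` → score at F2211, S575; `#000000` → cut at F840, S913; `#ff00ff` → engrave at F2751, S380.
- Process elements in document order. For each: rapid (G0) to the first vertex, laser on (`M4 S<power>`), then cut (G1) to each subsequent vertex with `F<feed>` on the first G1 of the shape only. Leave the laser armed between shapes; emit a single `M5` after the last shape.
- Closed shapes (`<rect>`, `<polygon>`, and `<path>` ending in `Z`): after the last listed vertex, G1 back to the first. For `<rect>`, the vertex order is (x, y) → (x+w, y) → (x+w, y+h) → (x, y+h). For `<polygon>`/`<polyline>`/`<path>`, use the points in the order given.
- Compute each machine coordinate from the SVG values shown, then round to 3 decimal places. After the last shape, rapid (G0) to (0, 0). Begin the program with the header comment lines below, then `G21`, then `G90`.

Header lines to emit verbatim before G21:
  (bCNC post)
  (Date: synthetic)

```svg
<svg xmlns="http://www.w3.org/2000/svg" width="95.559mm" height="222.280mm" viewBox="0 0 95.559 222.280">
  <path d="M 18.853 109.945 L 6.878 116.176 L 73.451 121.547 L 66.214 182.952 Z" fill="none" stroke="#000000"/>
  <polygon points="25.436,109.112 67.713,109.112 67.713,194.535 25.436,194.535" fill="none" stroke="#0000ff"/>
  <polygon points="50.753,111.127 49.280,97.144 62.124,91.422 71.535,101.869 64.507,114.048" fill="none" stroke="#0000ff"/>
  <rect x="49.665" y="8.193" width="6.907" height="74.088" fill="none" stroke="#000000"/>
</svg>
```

(bCNC post)
(Date: synthetic)
G21
G90
G0 X18.853 Y112.335
M4 S913
G1 X6.878 Y106.104 F840
G1 X73.451 Y100.733
G1 X66.214 Y39.328
G1 X18.853 Y112.335
G0 X25.436 Y113.168
M4 S575
G1 X67.713 Y113.168 F2211
G1 X67.713 Y27.745
G1 X25.436 Y27.745
G1 X25.436 Y113.168
G0 X50.753 Y111.153
M4 S575
G1 X49.280 Y125.136 F2211
G1 X62.124 Y130.858
G1 X71.535 Y120.411
G1 X64.507 Y108.232
G1 X50.753 Y111.153
G0 X49.665 Y214.087
M4 S913
G1 X56.572 Y214.087 F840
G1 X56.572 Y139.999
G1 X49.665 Y139.999
G1 X49.665 Y214.087
M5
G0 X0.000 Y0.000

1 u = 1 mm; y_m = 222.280 − y.

[1] `<path>` closed polygon, #000000→cut S913 F840: (18.853,112.335) → (6.878,106.104) → (73.451,100.733) → (66.214,39.328) → (18.853,112.335) (closed)

[2] `<polygon>` rectangle, #0000ff→score S575 F2211: (25.436,113.168) → (67.713,113.168) → (67.713,27.745) → (25.436,27.745) → (25.436,113.168) (closed)

[3] `<polygon>` regular polygon, #0000ff→score S575 F2211: (50.753,111.153) → (49.280,125.136) → (62.124,130.858) → (71.535,120.411) → (64.507,108.232) → (50.753,111.153) (closed)

[4] `<rect>` rectangle, #000000→cut S913 F840: (49.665,214.087) → (56.572,214.087) → (56.572,139.999) → (49.665,139.999) → (49.665,214.087) (closed)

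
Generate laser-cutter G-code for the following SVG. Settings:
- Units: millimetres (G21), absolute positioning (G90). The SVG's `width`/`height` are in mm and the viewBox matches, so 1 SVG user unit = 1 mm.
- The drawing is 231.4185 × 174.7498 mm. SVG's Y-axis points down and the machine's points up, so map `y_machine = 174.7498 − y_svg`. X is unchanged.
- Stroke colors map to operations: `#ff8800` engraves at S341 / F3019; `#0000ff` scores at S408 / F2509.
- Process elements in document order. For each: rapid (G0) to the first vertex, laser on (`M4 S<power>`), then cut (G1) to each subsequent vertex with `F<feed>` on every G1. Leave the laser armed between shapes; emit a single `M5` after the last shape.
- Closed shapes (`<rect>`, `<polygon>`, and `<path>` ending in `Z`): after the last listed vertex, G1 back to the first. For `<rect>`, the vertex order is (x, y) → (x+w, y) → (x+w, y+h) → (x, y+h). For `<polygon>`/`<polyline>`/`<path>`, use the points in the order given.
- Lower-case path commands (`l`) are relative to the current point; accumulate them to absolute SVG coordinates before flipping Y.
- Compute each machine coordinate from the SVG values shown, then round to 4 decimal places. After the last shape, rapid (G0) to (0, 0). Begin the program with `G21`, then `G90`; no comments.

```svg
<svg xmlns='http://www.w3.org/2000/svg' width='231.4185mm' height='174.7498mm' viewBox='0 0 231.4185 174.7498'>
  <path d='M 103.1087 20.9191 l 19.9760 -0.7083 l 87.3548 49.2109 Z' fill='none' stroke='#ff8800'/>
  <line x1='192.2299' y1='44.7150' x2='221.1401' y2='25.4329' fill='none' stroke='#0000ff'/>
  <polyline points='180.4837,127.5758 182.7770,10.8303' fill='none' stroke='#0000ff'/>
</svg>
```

1 u = 1 mm; y_m = 174.7498 − y.

[1] `<path>` closed polygon, #ff8800→engrave S341 F3019: (103.1087,153.8307) → (123.0847,154.5390) → (210.4395,105.3281) → (103.1087,153.8307) (closed)

[2] `<line>` line segment, #0000ff→score S408 F2509: (192.2299,130.0348) → (221.1401,149.3169)

[3] `<polyline>` line segment, #0000ff→score S408 F2509: (180.4837,47.1740) → (182.7770,163.9195)

G21
G90
G0 X103.1087 Y153.8307
M4 S341
G1 X123.0847 Y154.5390 F3019
G1 X210.4395 Y105.3281 F3019
G1 X103.1087 Y153.8307 F3019
G0 X192.2299 Y130.0348
M4 S408
G1 X221.1401 Y149.3169 F2509
G0 X180.4837 Y47.1740
M4 S408
G1 X182.7770 Y163.9195 F2509
M5
G0 X0.0000 Y0.0000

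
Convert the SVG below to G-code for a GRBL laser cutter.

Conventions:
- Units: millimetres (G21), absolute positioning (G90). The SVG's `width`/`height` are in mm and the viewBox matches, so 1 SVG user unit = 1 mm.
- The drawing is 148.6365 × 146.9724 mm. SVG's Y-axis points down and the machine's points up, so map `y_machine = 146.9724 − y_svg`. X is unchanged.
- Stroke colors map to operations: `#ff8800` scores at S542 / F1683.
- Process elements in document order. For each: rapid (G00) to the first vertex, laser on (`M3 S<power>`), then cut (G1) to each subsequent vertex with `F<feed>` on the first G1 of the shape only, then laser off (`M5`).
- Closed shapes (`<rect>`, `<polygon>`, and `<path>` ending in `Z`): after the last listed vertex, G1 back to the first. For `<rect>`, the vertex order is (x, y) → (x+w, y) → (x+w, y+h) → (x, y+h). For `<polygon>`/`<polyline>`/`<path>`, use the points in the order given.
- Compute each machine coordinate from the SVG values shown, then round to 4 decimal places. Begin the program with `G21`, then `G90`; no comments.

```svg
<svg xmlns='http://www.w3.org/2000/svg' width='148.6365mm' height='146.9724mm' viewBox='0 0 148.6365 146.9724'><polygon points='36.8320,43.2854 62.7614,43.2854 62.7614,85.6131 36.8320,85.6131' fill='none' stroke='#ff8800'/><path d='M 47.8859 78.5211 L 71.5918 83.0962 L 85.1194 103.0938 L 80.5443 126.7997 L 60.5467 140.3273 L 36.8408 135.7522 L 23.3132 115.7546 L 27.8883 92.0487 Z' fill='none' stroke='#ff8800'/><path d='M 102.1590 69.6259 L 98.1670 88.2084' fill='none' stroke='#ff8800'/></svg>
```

G21
G90
G00 X36.8320 Y103.6870
M3 S542
G1 X62.7614 Y103.6870 F1683
G1 X62.7614 Y61.3593
G1 X36.8320 Y61.3593
G1 X36.8320 Y103.6870
M5
G00 X47.8859 Y68.4513
M3 S542
G1 X71.5918 Y63.8762 F1683
G1 X85.1194 Y43.8786
G1 X80.5443 Y20.1727
G1 X60.5467 Y6.6451
G1 X36.8408 Y11.2202
G1 X23.3132 Y31.2178
G1 X27.8883 Y54.9237
G1 X47.8859 Y68.4513
M5
G00 X102.1590 Y77.3465
M3 S542
G1 X98.1670 Y58.7640 F1683
M5

Since the viewBox matches the mm dimensions, user units are millimetres directly. The only transform is the Y-flip y_m = 146.9724 − y_svg.

Shape 1 is a rectangle drawn with `<polygon>`. Its stroke #ff8800 means score at S542, F1683. After flipping Y the toolpath is (36.8320,103.6870) → (62.7614,103.6870) → (62.7614,61.3593) → (36.8320,61.3593) → (36.8320,103.6870), returning to the start.

Shape 2 is a regular polygon drawn with `<path>`. Its stroke #ff8800 means score at S542, F1683. After flipping Y the toolpath is (47.8859,68.4513) → (71.5918,63.8762) → (85.1194,43.8786) → (80.5443,20.1727) → (60.5467,6.6451) → (36.8408,11.2202) → (23.3132,31.2178) → (27.8883,54.9237) → (47.8859,68.4513), returning to the start.

Shape 3 is a line segment drawn with `<path>`. Its stroke #ff8800 means score at S542, F1683. After flipping Y the toolpath is (102.1590,77.3465) → (98.1670,58.7640).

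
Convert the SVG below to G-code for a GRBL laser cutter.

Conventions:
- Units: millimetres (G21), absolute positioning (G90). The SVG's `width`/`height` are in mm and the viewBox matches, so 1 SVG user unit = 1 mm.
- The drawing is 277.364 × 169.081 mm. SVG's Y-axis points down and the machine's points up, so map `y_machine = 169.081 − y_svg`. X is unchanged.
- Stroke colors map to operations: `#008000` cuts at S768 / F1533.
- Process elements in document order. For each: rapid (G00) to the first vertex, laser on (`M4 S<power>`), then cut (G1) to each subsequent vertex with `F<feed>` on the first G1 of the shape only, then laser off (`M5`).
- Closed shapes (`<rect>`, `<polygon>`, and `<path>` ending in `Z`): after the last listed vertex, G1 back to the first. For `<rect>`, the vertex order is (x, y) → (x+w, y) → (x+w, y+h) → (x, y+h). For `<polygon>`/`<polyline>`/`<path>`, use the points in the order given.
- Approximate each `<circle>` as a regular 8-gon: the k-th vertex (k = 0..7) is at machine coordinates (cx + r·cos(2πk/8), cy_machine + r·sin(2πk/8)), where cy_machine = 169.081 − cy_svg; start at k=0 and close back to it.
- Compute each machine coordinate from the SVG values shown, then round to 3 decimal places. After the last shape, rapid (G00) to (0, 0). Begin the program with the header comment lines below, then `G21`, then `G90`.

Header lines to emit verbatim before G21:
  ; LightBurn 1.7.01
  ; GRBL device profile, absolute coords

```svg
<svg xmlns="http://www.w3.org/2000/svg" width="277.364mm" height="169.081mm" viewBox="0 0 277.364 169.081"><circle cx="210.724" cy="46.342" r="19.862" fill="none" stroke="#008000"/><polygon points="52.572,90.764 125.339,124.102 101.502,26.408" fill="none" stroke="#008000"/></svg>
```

1 u = 1 mm; y_m = 169.081 − y.

[1] `<circle>` circle, #008000→cut S768 F1533: (230.586,122.739) → (224.769,136.784) → (210.724,142.601) → (196.679,136.784) → (190.862,122.739) → (196.679,108.694) → (210.724,102.877) → (224.769,108.694) → (230.586,122.739) (closed)

[2] `<polygon>` closed polygon, #008000→cut S768 F1533: (52.572,78.317) → (125.339,44.979) → (101.502,142.673) → (52.572,78.317) (closed)

; LightBurn 1.7.01
; GRBL device profile, absolute coords
G21
G90
G00 X230.586 Y122.739
M4 S768
G1 X224.769 Y136.784 F1533
G1 X210.724 Y142.601
G1 X196.679 Y136.784
G1 X190.862 Y122.739
G1 X196.679 Y108.694
G1 X210.724 Y102.877
G1 X224.769 Y108.694
G1 X230.586 Y122.739
M5
G00 X52.572 Y78.317
M4 S768
G1 X125.339 Y44.979 F1533
G1 X101.502 Y142.673
G1 X52.572 Y78.317
M5
G00 X0.000 Y0.000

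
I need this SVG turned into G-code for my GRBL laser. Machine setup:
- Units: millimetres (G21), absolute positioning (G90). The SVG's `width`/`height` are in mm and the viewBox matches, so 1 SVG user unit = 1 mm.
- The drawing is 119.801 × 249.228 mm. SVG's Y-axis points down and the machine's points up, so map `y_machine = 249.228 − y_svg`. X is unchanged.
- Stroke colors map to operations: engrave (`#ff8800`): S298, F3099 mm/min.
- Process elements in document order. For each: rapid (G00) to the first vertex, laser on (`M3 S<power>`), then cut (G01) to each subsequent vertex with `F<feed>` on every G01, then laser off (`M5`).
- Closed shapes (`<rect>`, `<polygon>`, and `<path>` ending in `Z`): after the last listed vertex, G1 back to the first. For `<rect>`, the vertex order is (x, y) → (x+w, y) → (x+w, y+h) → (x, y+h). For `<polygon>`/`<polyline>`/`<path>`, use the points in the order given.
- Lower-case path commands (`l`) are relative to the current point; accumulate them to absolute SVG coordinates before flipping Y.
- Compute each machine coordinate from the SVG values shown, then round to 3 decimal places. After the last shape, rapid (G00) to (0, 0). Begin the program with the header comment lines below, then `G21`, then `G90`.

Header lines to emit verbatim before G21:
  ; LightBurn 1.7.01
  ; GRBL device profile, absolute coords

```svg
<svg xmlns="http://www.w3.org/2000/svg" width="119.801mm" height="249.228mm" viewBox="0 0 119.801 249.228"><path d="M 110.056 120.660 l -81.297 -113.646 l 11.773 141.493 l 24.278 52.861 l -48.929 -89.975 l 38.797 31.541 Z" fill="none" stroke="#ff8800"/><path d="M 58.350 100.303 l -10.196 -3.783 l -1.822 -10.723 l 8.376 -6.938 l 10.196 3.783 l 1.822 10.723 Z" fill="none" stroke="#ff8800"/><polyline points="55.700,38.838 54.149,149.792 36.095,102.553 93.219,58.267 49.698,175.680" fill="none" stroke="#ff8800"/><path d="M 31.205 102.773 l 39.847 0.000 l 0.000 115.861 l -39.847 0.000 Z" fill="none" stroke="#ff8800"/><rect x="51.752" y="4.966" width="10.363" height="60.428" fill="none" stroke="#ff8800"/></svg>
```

; LightBurn 1.7.01
; GRBL device profile, absolute coords
G21
G90
G00 X110.056 Y128.568
M3 S298
G01 X28.759 Y242.214 F3099
G01 X40.532 Y100.721 F3099
G01 X64.810 Y47.860 F3099
G01 X15.881 Y137.835 F3099
G01 X54.678 Y106.294 F3099
G01 X110.056 Y128.568 F3099
M5
G00 X58.350 Y148.925
M3 S298
G01 X48.154 Y152.708 F3099
G01 X46.332 Y163.431 F3099
G01 X54.708 Y170.369 F3099
G01 X64.904 Y166.586 F3099
G01 X66.726 Y155.863 F3099
G01 X58.350 Y148.925 F3099
M5
G00 X55.700 Y210.390
M3 S298
G01 X54.149 Y99.436 F3099
G01 X36.095 Y146.675 F3099
G01 X93.219 Y190.961 F3099
G01 X49.698 Y73.548 F3099
M5
G00 X31.205 Y146.455
M3 S298
G01 X71.052 Y146.455 F3099
G01 X71.052 Y30.594 F3099
G01 X31.205 Y30.594 F3099
G01 X31.205 Y146.455 F3099
M5
G00 X51.752 Y244.262
M3 S298
G01 X62.115 Y244.262 F3099
G01 X62.115 Y183.834 F3099
G01 X51.752 Y183.834 F3099
G01 X51.752 Y244.262 F3099
M5
G00 X0.000 Y0.000

viewBox `0 0 119.801 249.228` with mm width/height → 1 unit = 1 mm. Flip: y_m = 249.228 − y_svg.

**Shape 1** — `<path>` closed polygon, stroke `#ff8800` → engrave (S298, F3099). Machine vertices: (110.056,128.568) → (28.759,242.214) → (40.532,100.721) → (64.810,47.860) → (15.881,137.835) → (54.678,106.294) → (110.056,128.568). Closed: final G1 returns to the first vertex.

**Shape 2** — `<path>` regular polygon, stroke `#ff8800` → engrave (S298, F3099). Machine vertices: (58.350,148.925) → (48.154,152.708) → (46.332,163.431) → (54.708,170.369) → (64.904,166.586) → (66.726,155.863) → (58.350,148.925). Closed: final G1 returns to the first vertex.

**Shape 3** — `<polyline>` open polyline, stroke `#ff8800` → engrave (S298, F3099). Machine vertices: (55.700,210.390) → (54.149,99.436) → (36.095,146.675) → (93.219,190.961) → (49.698,73.548). Open path.

**Shape 4** — `<path>` rectangle, stroke `#ff8800` → engrave (S298, F3099). Machine vertices: (31.205,146.455) → (71.052,146.455) → (71.052,30.594) → (31.205,30.594) → (31.205,146.455). Closed: final G1 returns to the first vertex.

**Shape 5** — `<rect>` rectangle, stroke `#ff8800` → engrave (S298, F3099). Machine vertices: (51.752,244.262) → (62.115,244.262) → (62.115,183.834) → (51.752,183.834) → (51.752,244.262). Closed: final G1 returns to the first vertex.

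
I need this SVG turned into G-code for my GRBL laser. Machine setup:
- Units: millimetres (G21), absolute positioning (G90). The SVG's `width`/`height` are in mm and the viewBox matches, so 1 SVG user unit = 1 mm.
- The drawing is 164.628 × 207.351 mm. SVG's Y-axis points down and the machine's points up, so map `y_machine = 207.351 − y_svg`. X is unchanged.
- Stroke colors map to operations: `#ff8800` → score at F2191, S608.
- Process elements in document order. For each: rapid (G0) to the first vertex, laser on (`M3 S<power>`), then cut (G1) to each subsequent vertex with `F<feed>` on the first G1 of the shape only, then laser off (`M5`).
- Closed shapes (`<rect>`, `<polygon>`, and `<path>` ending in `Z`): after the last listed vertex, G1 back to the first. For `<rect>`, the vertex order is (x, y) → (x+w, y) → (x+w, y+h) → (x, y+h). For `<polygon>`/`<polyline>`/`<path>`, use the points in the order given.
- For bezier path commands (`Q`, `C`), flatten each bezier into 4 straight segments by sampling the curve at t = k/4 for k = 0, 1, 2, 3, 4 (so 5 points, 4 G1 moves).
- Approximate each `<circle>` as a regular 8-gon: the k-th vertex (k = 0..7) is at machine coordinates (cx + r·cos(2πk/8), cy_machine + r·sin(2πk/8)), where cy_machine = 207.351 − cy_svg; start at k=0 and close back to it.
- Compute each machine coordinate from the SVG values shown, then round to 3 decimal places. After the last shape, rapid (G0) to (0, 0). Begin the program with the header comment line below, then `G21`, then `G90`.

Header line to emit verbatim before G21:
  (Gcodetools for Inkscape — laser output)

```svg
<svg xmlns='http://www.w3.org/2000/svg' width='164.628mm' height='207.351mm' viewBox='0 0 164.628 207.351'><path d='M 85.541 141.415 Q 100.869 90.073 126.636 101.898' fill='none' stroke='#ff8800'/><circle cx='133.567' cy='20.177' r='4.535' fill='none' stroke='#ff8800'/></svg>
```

1 u = 1 mm; y_m = 207.351 − y.

[1] `<path>` quadratic bezier, #ff8800→score S608 F2191: (85.541,65.936) → (93.857,87.659) → (103.479,101.486) → (114.405,107.418) → (126.636,105.453)

[2] `<circle>` circle, #ff8800→score S608 F2191: (138.102,187.174) → (136.774,190.381) → (133.567,191.709) → (130.360,190.381) → (129.032,187.174) → (130.360,183.967) → (133.567,182.639) → (136.774,183.967) → (138.102,187.174) (closed)

(Gcodetools for Inkscape — laser output)
G21
G90
G0 X85.541 Y65.936
M3 S608
G1 X93.857 Y87.659 F2191
G1 X103.479 Y101.486
G1 X114.405 Y107.418
G1 X126.636 Y105.453
M5
G0 X138.102 Y187.174
M3 S608
G1 X136.774 Y190.381 F2191
G1 X133.567 Y191.709
G1 X130.360 Y190.381
G1 X129.032 Y187.174
G1 X130.360 Y183.967
G1 X133.567 Y182.639
G1 X136.774 Y183.967
G1 X138.102 Y187.174
M5
G0 X0.000 Y0.000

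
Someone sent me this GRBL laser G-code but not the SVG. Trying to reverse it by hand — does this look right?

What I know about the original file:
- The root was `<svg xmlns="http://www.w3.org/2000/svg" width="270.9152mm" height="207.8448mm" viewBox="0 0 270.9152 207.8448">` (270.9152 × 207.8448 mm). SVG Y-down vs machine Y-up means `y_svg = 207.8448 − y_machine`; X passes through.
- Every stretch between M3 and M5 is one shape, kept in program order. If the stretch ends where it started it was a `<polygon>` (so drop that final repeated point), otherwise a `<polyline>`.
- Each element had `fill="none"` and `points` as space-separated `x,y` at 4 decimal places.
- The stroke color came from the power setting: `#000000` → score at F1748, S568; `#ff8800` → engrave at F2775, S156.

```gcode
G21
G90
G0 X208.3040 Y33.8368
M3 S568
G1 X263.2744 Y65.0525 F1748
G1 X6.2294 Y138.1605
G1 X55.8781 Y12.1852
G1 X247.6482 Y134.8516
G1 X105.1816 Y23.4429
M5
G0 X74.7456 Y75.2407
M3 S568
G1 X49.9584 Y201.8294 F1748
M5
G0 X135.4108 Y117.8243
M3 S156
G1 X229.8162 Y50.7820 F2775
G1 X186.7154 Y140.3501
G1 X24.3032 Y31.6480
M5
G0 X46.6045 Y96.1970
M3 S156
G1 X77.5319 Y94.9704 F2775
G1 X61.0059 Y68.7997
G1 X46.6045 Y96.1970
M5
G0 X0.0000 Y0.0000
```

y_svg = 207.8448 − y_m.

[1] S568→`#000000` (score); open run; points: 208.3040,174.0080 263.2744,142.7923 6.2294,69.6843 55.8781,195.6596 247.6482,72.9932 105.1816,184.4019

[2] S568→`#000000` (score); open run; points: 74.7456,132.6041 49.9584,6.0154

[3] S156→`#ff8800` (engrave); open run; points: 135.4108,90.0205 229.8162,157.0628 186.7154,67.4947 24.3032,176.1968

[4] S156→`#ff8800` (engrave); closed run; points: 46.6045,111.6478 77.5319,112.8744 61.0059,139.0451

<svg xmlns="http://www.w3.org/2000/svg" width="270.9152mm" height="207.8448mm" viewBox="0 0 270.9152 207.8448">
  <polyline points="208.3040,174.0080 263.2744,142.7923 6.2294,69.6843 55.8781,195.6596 247.6482,72.9932 105.1816,184.4019" fill="none" stroke="#000000"/>
  <polyline points="74.7456,132.6041 49.9584,6.0154" fill="none" stroke="#000000"/>
  <polyline points="135.4108,90.0205 229.8162,157.0628 186.7154,67.4947 24.3032,176.1968" fill="none" stroke="#ff8800"/>
  <polygon points="46.6045,111.6478 77.5319,112.8744 61.0059,139.0451" fill="none" stroke="#ff8800"/>
</svg>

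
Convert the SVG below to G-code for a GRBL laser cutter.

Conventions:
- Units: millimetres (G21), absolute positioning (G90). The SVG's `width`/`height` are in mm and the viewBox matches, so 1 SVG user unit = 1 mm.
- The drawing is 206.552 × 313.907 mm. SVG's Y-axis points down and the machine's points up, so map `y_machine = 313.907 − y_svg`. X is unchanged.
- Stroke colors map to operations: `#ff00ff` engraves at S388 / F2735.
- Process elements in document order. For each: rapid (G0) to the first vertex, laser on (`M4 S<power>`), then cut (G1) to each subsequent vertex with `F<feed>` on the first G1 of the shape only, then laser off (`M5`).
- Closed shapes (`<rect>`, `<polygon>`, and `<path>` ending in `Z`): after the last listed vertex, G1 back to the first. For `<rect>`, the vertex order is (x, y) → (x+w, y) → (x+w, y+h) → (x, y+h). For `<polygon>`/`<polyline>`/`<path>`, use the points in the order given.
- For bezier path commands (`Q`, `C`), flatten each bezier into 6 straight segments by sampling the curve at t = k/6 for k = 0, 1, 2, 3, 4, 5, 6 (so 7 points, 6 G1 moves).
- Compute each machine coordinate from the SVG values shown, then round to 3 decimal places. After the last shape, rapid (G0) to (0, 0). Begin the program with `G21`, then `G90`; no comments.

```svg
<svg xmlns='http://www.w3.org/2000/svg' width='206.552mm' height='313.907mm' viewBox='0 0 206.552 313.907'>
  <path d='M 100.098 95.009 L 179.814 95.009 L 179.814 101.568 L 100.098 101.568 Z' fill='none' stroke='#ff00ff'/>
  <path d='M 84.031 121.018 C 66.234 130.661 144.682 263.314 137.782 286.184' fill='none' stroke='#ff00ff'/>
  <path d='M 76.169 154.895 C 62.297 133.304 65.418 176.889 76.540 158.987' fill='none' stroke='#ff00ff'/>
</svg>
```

G21
G90
G0 X100.098 Y218.898
M4 S388
G1 X179.814 Y218.898 F2735
G1 X179.814 Y212.339
G1 X100.098 Y212.339
G1 X100.098 Y218.898
M5
G0 X84.031 Y192.889
M4 S388
G1 X82.312 Y178.894 F2735
G1 X91.590 Y150.865
G1 X106.820 Y115.266
G1 X122.958 Y78.565
G1 X134.960 Y47.229
G1 X137.782 Y27.723
M5
G0 X76.169 Y159.012
M4 S388
G1 X70.607 Y164.963 F2735
G1 X67.628 Y163.569
G1 X66.982 Y158.349
G1 X68.418 Y152.822
G1 X71.687 Y150.507
G1 X76.540 Y154.920
M5
G0 X0.000 Y0.000

Since the viewBox matches the mm dimensions, user units are millimetres directly. The only transform is the Y-flip y_m = 313.907 − y_svg.

Shape 1 is a rectangle drawn with `<path>`. Its stroke #ff00ff means engrave at S388, F2735. After flipping Y the toolpath is (100.098,218.898) → (179.814,218.898) → (179.814,212.339) → (100.098,212.339) → (100.098,218.898), returning to the start.

Shape 2 is a cubic bezier drawn with `<path>`. Its stroke #ff00ff means engrave at S388, F2735. After flipping Y the toolpath is (84.031,192.889) → (82.312,178.894) → (91.590,150.865) → (106.820,115.266) → (122.958,78.565) → (134.960,47.229) → (137.782,27.723).

Shape 3 is a cubic bezier drawn with `<path>`. Its stroke #ff00ff means engrave at S388, F2735. After flipping Y the toolpath is (76.169,159.012) → (70.607,164.963) → (67.628,163.569) → (66.982,158.349) → (68.418,152.822) → (71.687,150.507) → (76.540,154.920).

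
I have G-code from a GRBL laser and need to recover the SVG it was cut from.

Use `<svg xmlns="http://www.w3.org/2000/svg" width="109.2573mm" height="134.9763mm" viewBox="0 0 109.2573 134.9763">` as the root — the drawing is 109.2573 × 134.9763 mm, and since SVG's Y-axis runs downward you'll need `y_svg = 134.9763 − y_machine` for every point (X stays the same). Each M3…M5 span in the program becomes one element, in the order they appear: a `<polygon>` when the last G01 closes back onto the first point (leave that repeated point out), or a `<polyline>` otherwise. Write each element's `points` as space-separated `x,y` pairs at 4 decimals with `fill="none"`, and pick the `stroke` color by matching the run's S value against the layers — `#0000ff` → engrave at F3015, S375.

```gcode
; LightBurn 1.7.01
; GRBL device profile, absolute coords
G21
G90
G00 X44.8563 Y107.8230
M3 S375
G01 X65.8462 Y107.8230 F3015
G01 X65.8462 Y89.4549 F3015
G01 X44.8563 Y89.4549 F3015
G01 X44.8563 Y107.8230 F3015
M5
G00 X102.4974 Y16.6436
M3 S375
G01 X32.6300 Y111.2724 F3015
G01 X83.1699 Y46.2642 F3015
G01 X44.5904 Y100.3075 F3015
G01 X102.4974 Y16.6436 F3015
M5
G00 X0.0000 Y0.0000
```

<svg xmlns="http://www.w3.org/2000/svg" width="109.2573mm" height="134.9763mm" viewBox="0 0 109.2573 134.9763">
  <polygon points="44.8563,27.1533 65.8462,27.1533 65.8462,45.5214 44.8563,45.5214" fill="none" stroke="#0000ff"/>
  <polygon points="102.4974,118.3327 32.6300,23.7039 83.1699,88.7121 44.5904,34.6688" fill="none" stroke="#0000ff"/>
</svg>

Machine Y-up, SVG Y-down with viewBox height 134.9763, so y_svg = 134.9763 − y_machine; X carries over. Every run uses S375, so all elements get stroke `#0000ff` (engrave).

Run 1: The run returns to its start, so emit a `<polygon>` with points (Y-flipped): 44.8563,27.1533 65.8462,27.1533 65.8462,45.5214 44.8563,45.5214.

Run 2: The run returns to its start, so emit a `<polygon>` with points (Y-flipped): 102.4974,118.3327 32.6300,23.7039 83.1699,88.7121 44.5904,34.6688.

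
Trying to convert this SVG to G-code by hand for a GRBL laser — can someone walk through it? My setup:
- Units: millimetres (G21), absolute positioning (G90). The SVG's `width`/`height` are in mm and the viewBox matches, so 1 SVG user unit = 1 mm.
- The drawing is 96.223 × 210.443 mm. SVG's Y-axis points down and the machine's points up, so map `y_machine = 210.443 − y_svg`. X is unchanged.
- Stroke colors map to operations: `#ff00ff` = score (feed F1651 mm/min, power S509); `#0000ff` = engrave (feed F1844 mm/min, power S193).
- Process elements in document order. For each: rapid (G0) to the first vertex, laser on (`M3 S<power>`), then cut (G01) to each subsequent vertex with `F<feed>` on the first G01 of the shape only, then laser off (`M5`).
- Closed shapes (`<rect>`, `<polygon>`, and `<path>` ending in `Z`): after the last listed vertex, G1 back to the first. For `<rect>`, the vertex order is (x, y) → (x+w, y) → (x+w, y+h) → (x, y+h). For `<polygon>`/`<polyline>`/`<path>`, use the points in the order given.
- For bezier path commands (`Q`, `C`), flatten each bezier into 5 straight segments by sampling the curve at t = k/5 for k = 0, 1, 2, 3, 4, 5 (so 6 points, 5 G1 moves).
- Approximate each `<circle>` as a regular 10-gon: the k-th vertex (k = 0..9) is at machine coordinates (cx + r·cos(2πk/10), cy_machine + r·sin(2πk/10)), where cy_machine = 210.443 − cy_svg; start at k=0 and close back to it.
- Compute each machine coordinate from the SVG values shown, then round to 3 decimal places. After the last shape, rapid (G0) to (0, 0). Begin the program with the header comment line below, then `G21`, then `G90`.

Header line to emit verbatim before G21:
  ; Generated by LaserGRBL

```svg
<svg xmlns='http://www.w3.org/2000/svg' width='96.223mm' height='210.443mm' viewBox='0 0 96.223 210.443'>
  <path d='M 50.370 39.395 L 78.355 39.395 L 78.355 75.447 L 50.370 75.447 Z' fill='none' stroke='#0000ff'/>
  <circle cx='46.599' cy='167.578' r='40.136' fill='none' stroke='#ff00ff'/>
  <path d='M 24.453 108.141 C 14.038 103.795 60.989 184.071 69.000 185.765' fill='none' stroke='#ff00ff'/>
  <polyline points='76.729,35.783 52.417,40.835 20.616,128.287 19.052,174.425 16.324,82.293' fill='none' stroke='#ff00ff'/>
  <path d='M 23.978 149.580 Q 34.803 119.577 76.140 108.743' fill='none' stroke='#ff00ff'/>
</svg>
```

; Generated by LaserGRBL
G21
G90
G0 X50.370 Y171.048
M3 S193
G01 X78.355 Y171.048 F1844
G01 X78.355 Y134.996
G01 X50.370 Y134.996
G01 X50.370 Y171.048
M5
G0 X86.735 Y42.865
M3 S509
G01 X79.070 Y66.456 F1651
G01 X59.002 Y81.037
G01 X34.196 Y81.037
G01 X14.128 Y66.456
G01 X6.463 Y42.865
G01 X14.128 Y19.274
G01 X34.196 Y4.693
G01 X59.002 Y4.693
G01 X79.070 Y19.274
G01 X86.735 Y42.865
M5
G0 X24.453 Y102.302
M3 S509
G01 X24.317 Y96.061 F1651
G01 X33.327 Y77.344
G01 X46.859 Y53.985
G01 X60.291 Y33.819
G01 X69.000 Y24.678
M5
G0 X76.729 Y174.660
M3 S509
G01 X52.417 Y169.608 F1651
G01 X20.616 Y82.156
G01 X19.052 Y36.018
G01 X16.324 Y128.150
M5
G0 X23.978 Y60.863
M3 S509
G01 X29.528 Y72.097 F1651
G01 X37.520 Y81.798
G01 X47.952 Y89.966
G01 X60.826 Y96.600
G01 X76.140 Y101.700
M5
G0 X0.000 Y0.000

1 u = 1 mm; y_m = 210.443 − y.

[1] `<path>` rectangle, #0000ff→engrave S193 F1844: (50.370,171.048) → (78.355,171.048) → (78.355,134.996) → (50.370,134.996) → (50.370,171.048) (closed)

[2] `<circle>` circle, #ff00ff→score S509 F1651: (86.735,42.865) → (79.070,66.456) → (59.002,81.037) → (34.196,81.037) → (14.128,66.456) → (6.463,42.865) → (14.128,19.274) → (34.196,4.693) → (59.002,4.693) → (79.070,19.274) → (86.735,42.865) (closed)

[3] `<path>` cubic bezier, #ff00ff→score S509 F1651: (24.453,102.302) → (24.317,96.061) → (33.327,77.344) → (46.859,53.985) → (60.291,33.819) → (69.000,24.678)

[4] `<polyline>` open polyline, #ff00ff→score S509 F1651: (76.729,174.660) → (52.417,169.608) → (20.616,82.156) → (19.052,36.018) → (16.324,128.150)

[5] `<path>` quadratic bezier, #ff00ff→score S509 F1651: (23.978,60.863) → (29.528,72.097) → (37.520,81.798) → (47.952,89.966) → (60.826,96.600) → (76.140,101.700)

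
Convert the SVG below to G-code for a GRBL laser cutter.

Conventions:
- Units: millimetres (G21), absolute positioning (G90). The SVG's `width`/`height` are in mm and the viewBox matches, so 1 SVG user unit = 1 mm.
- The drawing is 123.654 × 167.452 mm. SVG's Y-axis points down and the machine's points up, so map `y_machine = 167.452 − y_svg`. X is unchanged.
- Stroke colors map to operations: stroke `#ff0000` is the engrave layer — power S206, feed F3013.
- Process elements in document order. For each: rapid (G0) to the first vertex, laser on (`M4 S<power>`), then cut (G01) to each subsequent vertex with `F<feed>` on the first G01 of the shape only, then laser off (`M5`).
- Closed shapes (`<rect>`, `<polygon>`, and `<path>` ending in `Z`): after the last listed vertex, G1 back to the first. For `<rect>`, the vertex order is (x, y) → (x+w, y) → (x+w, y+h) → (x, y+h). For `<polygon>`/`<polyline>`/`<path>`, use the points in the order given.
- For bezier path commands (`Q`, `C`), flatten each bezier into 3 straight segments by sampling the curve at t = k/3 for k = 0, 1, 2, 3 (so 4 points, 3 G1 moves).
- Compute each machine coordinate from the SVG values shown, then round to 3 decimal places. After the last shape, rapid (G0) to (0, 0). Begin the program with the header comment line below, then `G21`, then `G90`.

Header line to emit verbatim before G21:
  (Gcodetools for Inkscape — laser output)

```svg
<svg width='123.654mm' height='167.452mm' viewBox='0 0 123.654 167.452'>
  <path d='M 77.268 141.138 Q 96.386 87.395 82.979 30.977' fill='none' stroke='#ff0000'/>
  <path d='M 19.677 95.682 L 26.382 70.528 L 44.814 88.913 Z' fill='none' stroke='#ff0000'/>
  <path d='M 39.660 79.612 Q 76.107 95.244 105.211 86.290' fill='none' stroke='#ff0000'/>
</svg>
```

(Gcodetools for Inkscape — laser output)
G21
G90
G0 X77.268 Y26.314
M4 S206
G01 X86.399 Y62.440 F3013
G01 X88.303 Y99.160
G01 X82.979 Y136.475
M5
G0 X19.677 Y71.770
M4 S206
G01 X26.382 Y96.924 F3013
G01 X44.814 Y78.539
G01 X19.677 Y71.770
M5
G0 X39.660 Y87.840
M4 S206
G01 X63.142 Y80.150 F3013
G01 X84.992 Y77.924
G01 X105.211 Y81.162
M5
G0 X0.000 Y0.000

1 u = 1 mm; y_m = 167.452 − y.

[1] `<path>` quadratic bezier, #ff0000→engrave S206 F3013: (77.268,26.314) → (86.399,62.440) → (88.303,99.160) → (82.979,136.475)

[2] `<path>` regular polygon, #ff0000→engrave S206 F3013: (19.677,71.770) → (26.382,96.924) → (44.814,78.539) → (19.677,71.770) (closed)

[3] `<path>` quadratic bezier, #ff0000→engrave S206 F3013: (39.660,87.840) → (63.142,80.150) → (84.992,77.924) → (105.211,81.162)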